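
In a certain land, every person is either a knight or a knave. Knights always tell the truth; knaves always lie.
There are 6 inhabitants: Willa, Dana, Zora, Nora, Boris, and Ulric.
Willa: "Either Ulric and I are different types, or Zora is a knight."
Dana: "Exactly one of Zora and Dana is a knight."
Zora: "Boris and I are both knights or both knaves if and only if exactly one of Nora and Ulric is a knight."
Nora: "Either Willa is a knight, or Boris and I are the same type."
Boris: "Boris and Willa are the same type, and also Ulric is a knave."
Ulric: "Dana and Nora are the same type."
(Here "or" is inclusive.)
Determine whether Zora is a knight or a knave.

Zora is a knave.

Consistent assignments: {Willa=knight, Dana=knave, Zora=knave, Nora=knight, Boris=knight, Ulric=knave}
In every consistent assignment, Zora is a knave.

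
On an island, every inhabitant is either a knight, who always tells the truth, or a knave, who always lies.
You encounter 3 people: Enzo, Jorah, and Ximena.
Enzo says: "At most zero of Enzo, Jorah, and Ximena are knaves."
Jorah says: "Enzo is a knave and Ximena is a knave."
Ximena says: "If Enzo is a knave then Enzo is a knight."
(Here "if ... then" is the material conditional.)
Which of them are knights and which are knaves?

Suppose Enzo is a knight. Then Enzo's statement "at most zero of Enzo, Jorah, and Ximena are knaves" would have to be true. Checking the 4 ways to assign the others, none is consistent with every speaker.
(For instance, with Jorah=knight, Ximena=knave, Enzo's claim "at most zero of Enzo, Jorah, and Ximena are knaves" comes out false where it would need to be true.)
So Enzo must be a knave, making "at most zero of Enzo, Jorah, and Ximena are knaves" false. Taking Enzo=knave, Jorah=knight, Ximena=knave, each remaining statement checks out:
  Jorah (knight): "Enzo is a knave and Ximena is a knave" — true. ✓
  Ximena (knave): "if Enzo is a knave then Enzo is a knight" — false. ✓
This is the unique consistent assignment.

Enzo is a knave, Jorah is a knight, and Ximena is a knave.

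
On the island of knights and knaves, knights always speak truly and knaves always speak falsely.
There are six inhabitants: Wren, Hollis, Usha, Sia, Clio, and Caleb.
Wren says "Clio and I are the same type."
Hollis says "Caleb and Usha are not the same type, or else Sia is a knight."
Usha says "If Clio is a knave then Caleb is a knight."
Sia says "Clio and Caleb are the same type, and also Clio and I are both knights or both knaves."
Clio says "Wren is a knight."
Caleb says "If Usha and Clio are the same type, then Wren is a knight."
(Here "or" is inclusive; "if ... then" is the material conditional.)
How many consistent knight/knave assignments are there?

2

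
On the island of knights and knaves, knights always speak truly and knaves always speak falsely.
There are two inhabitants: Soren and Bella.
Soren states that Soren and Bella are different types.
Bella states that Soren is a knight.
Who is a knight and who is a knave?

Since Soren is a knave, "Soren and Bella are different types" needs to be false, which holds.
As a knave, Bella's statement "Soren is a knight" should be false; it is.

Soren is a knave and Bella is a knave.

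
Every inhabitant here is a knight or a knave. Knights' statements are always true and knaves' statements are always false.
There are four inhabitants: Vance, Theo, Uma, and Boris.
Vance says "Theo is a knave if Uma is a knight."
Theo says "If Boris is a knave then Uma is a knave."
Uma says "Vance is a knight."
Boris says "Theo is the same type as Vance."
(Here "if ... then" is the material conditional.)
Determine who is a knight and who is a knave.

Knights: Vance and Uma. Knaves: Theo and Boris.

Suppose Vance is a knave. Then Vance's statement "Theo is a knave if Uma is a knight" would have to be false. Checking the 8 ways to assign the others, none is consistent with every speaker.
(For instance, with Theo=knave, Uma=knight, Boris=knave, Vance's claim "Theo is a knave if Uma is a knight" comes out true where it would need to be false.)
So Vance must be a knight, making "Theo is a knave if Uma is a knight" true. Taking Vance=knight, Theo=knave, Uma=knight, Boris=knave, each remaining statement checks out:
  Theo (knave): "if Boris is a knave then Uma is a knave" — false. ✓
  Uma (knight): "Vance is a knight" — true. ✓
  Boris (knave): "Theo is the same type as Vance" — false. ✓
This is the unique consistent assignment.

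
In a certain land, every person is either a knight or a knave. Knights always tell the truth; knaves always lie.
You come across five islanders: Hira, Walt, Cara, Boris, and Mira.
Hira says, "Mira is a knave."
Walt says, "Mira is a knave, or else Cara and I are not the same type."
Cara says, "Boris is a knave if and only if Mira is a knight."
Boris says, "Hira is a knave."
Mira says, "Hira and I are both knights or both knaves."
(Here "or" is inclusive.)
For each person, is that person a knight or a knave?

Hira is a knight, Walt is a knight, Cara is a knave, Boris is a knave, and Mira is a knave.

Suppose Hira is a knave. Then Hira's statement "Mira is a knave" would have to be false. Checking the 16 ways to assign the others, none is consistent with every speaker.
(For instance, with Walt=knight, Cara=knave, Boris=knave, Mira=knave, Hira's claim "Mira is a knave" comes out true where it would need to be false.)
So Hira must be a knight, making "Mira is a knave" true. Taking Hira=knight, Walt=knight, Cara=knave, Boris=knave, Mira=knave, each remaining statement checks out:
  Walt (knight): "Mira is a knave, or else Cara and I are not the same type" — true. ✓
  Cara (knave): "Boris is a knave if and only if Mira is a knight" — false. ✓
  Boris (knave): "Hira is a knave" — false. ✓
  Mira (knave): "Hira and I are both knights or both knaves" — false. ✓
This is the unique consistent assignment.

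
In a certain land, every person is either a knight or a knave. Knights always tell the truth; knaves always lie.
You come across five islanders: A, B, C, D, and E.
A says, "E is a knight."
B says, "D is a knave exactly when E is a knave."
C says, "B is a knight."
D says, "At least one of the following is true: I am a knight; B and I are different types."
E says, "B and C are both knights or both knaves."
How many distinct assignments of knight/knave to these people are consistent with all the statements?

2

Consistent assignments:
  A=knight, B=knight, C=knight, D=knight, E=knight
  A=knight, B=knave, C=knave, D=knave, E=knight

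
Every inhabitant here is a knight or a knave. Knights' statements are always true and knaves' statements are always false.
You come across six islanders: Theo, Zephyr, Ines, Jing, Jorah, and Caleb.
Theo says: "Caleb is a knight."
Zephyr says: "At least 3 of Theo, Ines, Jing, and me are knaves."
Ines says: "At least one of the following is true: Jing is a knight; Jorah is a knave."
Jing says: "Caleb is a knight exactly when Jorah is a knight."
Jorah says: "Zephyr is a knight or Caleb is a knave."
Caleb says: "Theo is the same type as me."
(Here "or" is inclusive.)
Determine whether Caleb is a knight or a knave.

Caleb is a knight.

Consistent assignments: {Theo=knight, Zephyr=knave, Ines=knight, Jing=knave, Jorah=knave, Caleb=knight}
In every consistent assignment, Caleb is a knight.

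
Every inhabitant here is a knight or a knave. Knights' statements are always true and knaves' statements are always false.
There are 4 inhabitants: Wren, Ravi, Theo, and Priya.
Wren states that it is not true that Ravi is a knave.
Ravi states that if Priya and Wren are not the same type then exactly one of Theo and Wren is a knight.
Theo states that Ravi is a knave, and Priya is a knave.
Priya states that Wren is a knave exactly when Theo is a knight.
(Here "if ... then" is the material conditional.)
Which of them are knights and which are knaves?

As a knight, Wren's statement "it is not true that Ravi is a knave" should be True; it is.
As a knight, Ravi's statement "if Priya and Wren are not the same type then exactly one of Theo and Wren is a knight" should be True; it is.
As a knave, Theo's statement "Ravi is a knave, and Priya is a knave" should be False; it is.
Priya is a knight, and the claim "Wren is a knave exactly when Theo is a knight" is indeed True.

Wren is a knight, Ravi is a knight, Theo is a knave, and Priya is a knight.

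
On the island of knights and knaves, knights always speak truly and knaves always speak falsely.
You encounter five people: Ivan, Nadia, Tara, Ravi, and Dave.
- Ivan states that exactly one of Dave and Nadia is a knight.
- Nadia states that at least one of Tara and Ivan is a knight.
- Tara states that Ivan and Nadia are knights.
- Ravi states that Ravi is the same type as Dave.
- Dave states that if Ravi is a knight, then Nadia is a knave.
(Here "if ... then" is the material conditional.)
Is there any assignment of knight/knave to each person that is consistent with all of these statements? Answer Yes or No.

No

Checking all 32 assignments, each has at least one speaker whose statement's truth value contradicts their type.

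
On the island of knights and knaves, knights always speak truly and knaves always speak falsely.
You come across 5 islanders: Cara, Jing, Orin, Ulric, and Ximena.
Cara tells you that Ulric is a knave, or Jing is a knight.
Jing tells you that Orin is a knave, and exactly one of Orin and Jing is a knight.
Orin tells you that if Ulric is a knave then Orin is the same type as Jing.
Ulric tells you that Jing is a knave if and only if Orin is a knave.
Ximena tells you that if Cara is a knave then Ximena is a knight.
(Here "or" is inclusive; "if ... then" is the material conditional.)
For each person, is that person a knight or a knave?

As a knight, Cara's statement "Ulric is a knave, or Jing is a knight" should be True; it is.
Jing is a knight; "Orin is a knave, and exactly one of Orin and Jing is a knight" is True, as required.
Orin is a knave; "if Ulric is a knave then Orin is the same type as Jing" is false, as required.
As a knave, Ulric's statement "Jing is a knave if and only if Orin is a knave" should be false; it is.
Ximena is a knight, and the claim "if Cara is a knave then Ximena is a knight" is indeed True.

Knights: Cara, Jing, and Ximena. Knaves: Orin and Ulric.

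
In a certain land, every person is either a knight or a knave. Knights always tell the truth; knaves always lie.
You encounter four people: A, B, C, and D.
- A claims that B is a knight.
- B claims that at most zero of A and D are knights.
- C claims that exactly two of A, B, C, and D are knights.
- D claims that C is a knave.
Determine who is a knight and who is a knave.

A is a knave, B is a knave, C is a knave, and D is a knight.

Suppose A is a knight. Then A's statement "B is a knight" would have to be true. Checking the 8 ways to assign the others, none is consistent with every speaker.
(For instance, with B=knave, C=knave, D=knight, A's claim "B is a knight" comes out false where it would need to be true.)
So A must be a knave, making "B is a knight" false. Taking A=knave, B=knave, C=knave, D=knight, each remaining statement checks out:
  B (knave): "at most zero of A and D are knights" — false. ✓
  C (knave): "exactly two of A, B, C, and D are knights" — false. ✓
  D (knight): "C is a knave" — true. ✓
This is the unique consistent assignment.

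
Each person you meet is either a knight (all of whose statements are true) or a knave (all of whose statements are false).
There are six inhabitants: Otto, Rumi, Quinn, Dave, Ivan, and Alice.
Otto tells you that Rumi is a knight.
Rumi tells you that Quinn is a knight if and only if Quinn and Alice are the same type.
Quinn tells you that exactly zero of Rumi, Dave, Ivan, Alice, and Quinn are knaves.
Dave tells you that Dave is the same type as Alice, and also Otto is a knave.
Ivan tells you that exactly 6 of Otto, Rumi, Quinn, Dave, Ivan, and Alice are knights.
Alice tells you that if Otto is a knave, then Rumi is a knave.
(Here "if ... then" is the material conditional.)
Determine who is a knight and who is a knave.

Otto is a knight, Rumi is a knight, Quinn is a knave, Dave is a knave, Ivan is a knave, and Alice is a knight.

Otto (knight): "Rumi is a knight" — true. ✓
Rumi (knight): "Quinn is a knight if and only if Quinn and Alice are the same type" — true. ✓
Quinn (knave): "exactly zero of Rumi, Dave, Ivan, Alice, and Quinn are knaves" — False. ✓
Dave is a knave; "Dave is the same type as Alice, and also Otto is a knave" is False, as required.
Since Ivan is a knave, "exactly 6 of Otto, Rumi, Quinn, Dave, Ivan, and Alice are knights" needs to be False, which holds.
Alice (knight): "if Otto is a knave, then Rumi is a knave" — true. ✓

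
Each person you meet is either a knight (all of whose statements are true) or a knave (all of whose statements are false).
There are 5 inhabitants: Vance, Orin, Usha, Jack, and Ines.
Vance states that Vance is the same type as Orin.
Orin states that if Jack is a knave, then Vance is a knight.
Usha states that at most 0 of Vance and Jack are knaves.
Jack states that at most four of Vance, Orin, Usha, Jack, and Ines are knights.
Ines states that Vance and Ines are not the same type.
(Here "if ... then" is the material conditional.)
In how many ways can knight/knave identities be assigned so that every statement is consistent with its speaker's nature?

2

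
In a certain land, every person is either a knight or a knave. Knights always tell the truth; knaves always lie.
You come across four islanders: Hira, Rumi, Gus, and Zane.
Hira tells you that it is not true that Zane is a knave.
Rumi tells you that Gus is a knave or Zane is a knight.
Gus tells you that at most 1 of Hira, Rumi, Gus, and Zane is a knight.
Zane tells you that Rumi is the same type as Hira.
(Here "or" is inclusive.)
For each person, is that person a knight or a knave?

Hira is a knight; "it is not true that Zane is a knave" is true, as required.
Since Rumi is a knight, "Gus is a knave or Zane is a knight" needs to be true, which holds.
Gus is a knave, and the claim "at most 1 of Hira, Rumi, Gus, and Zane is a knight" is indeed False.
As a knight, Zane's statement "Rumi is the same type as Hira" should be true; it is.

Hira is a knight, Rumi is a knight, Gus is a knave, and Zane is a knight.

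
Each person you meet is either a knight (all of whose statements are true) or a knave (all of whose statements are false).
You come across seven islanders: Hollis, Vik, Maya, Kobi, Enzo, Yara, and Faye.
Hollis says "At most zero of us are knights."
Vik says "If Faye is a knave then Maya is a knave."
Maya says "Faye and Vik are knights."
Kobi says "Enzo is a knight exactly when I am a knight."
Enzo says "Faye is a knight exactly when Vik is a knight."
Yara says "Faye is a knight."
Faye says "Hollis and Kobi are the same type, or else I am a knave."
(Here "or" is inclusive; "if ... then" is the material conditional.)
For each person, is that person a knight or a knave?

Knights: Vik, Maya, Enzo, Yara, and Faye. Knaves: Hollis and Kobi.

As a knave, Hollis's statement "at most zero of us are knights" should be False; it is.
Vik is a knight; "if Faye is a knave then Maya is a knave" is true, as required.
Maya (knight): "Faye and Vik are knights" — true. ✓
Kobi (knave): "Enzo is a knight exactly when I am a knight" — False. ✓
Enzo is a knight; "Faye is a knight exactly when Vik is a knight" is true, as required.
As a knight, Yara's statement "Faye is a knight" should be true; it is.
Faye (knight): "Hollis and Kobi are the same type, or else I am a knave" — true. ✓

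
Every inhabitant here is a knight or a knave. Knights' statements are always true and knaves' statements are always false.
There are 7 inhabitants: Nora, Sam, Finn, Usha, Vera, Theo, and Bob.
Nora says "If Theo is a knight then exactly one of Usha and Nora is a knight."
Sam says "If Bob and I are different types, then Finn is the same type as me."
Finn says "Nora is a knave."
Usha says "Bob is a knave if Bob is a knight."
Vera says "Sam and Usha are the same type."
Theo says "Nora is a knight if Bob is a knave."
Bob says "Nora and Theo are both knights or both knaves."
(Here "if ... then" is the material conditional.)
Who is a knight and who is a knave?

Knights: Nora, Sam, Theo, and Bob. Knaves: Finn, Usha, and Vera.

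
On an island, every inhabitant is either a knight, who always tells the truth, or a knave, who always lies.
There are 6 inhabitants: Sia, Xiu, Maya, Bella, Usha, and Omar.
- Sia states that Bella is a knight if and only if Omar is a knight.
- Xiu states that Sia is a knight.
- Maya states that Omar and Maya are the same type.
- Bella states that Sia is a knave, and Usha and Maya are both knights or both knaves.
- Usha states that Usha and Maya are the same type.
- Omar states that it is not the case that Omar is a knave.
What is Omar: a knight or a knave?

Omar is a knight.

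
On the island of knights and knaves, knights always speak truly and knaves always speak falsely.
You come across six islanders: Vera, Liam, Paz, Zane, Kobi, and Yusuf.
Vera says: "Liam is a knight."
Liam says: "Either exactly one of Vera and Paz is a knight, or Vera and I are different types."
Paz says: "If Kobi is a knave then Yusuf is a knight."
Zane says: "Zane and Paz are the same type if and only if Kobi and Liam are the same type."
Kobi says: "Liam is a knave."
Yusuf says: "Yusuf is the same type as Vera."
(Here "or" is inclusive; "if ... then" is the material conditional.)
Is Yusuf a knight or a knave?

Yusuf is a knave.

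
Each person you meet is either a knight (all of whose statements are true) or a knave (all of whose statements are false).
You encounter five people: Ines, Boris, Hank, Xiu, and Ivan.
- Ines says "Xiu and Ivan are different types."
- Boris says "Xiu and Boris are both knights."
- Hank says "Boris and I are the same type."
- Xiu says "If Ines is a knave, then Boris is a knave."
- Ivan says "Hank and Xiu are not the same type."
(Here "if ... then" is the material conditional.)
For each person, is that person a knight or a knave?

Knights: Ines, Boris, Hank, and Xiu. Knaves: Ivan.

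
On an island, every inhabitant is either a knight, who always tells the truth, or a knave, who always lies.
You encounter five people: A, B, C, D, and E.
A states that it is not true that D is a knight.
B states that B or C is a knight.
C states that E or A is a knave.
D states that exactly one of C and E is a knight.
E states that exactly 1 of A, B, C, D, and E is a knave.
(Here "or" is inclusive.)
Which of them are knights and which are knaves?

Suppose A is a knight. Then A's statement "it is not true that D is a knight" would have to be true. Checking the 16 ways to assign the others, none is consistent with every speaker.
(For instance, with B=knight, C=knight, D=knight, E=knave, A's claim "it is not true that D is a knight" comes out false where it would need to be true.)
So A must be a knave, making "it is not true that D is a knight" false. Taking A=knave, B=knight, C=knight, D=knight, E=knave, each remaining statement checks out:
  B (knight): "B or C is a knight" — true. ✓
  C (knight): "E or A is a knave" — true. ✓
  D (knight): "exactly one of C and E is a knight" — true. ✓
  E (knave): "exactly 1 of A, B, C, D, and E is a knave" — false. ✓
This is the unique consistent assignment.

Knights: B, C, and D. Knaves: A and E.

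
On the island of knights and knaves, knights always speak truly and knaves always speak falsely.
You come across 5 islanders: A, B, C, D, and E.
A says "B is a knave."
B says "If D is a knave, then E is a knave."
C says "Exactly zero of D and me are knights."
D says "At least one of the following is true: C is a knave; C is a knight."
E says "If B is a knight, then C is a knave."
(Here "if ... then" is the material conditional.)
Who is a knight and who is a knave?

A is a knave, B is a knight, C is a knave, D is a knight, and E is a knight.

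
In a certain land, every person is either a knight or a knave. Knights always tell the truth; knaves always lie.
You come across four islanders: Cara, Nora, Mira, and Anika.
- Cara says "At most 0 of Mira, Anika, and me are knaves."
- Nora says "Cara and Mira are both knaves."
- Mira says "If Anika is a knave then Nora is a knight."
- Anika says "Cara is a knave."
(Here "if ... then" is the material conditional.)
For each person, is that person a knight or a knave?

Suppose Cara is a knight. Then Cara's statement "at most 0 of Mira, Anika, and me are knaves" would have to be true. Checking the 8 ways to assign the others, none is consistent with every speaker.
(For instance, with Nora=knave, Mira=knight, Anika=knight, Anika's claim "Cara is a knave" comes out false where it would need to be true.)
So Cara must be a knave, making "at most 0 of Mira, Anika, and me are knaves" false. Taking Cara=knave, Nora=knave, Mira=knight, Anika=knight, each remaining statement checks out:
  Nora (knave): "Cara and Mira are both knaves" — false. ✓
  Mira (knight): "if Anika is a knave then Nora is a knight" — true. ✓
  Anika (knight): "Cara is a knave" — true. ✓
This is the unique consistent assignment.

Cara is a knave, Nora is a knave, Mira is a knight, and Anika is a knight.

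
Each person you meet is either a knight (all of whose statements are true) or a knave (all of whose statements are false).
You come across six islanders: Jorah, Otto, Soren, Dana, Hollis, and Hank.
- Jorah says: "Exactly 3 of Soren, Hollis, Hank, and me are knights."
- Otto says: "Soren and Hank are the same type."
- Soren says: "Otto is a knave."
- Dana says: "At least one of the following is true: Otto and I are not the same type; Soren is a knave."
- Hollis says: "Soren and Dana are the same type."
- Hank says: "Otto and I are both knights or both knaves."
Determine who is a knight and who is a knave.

Jorah is a knave, Otto is a knight, Soren is a knave, Dana is a knight, Hollis is a knave, and Hank is a knave.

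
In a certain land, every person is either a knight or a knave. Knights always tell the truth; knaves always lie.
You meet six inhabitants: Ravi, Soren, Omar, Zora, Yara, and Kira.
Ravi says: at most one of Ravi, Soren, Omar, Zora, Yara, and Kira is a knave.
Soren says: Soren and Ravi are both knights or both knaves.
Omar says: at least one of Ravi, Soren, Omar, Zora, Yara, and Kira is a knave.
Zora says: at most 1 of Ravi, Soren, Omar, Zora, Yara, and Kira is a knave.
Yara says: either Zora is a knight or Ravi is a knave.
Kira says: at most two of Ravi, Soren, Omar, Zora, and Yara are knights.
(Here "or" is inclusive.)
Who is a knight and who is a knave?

Ravi is a knight, Soren is a knight, Omar is a knight, Zora is a knight, Yara is a knight, and Kira is a knave.

Ravi (knight): "at most one of Ravi, Soren, Omar, Zora, Yara, and Kira is a knave" — true. ✓
Soren (knight): "Soren and Ravi are both knights or both knaves" — true. ✓
Omar (knight): "at least one of Ravi, Soren, Omar, Zora, Yara, and Kira is a knave" — true. ✓
Zora is a knight, and the claim "at most 1 of Ravi, Soren, Omar, Zora, Yara, and Kira is a knave" is indeed true.
Yara is a knight, so "either Zora is a knight or Ravi is a knave" must be true — and it is.
Kira is a knave, so "at most two of Ravi, Soren, Omar, Zora, and Yara are knights" must be false — and it is.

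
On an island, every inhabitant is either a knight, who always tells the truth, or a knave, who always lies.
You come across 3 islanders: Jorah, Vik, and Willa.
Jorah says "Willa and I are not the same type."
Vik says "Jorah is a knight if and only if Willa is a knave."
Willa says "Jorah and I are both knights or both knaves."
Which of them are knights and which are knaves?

Suppose Jorah is a knave. Then Jorah's statement "Willa and I are not the same type" would have to be false. Checking the 4 ways to assign the others, none is consistent with every speaker.
(For instance, with Vik=knight, Willa=knave, Vik's claim "Jorah is a knight if and only if Willa is a knave" comes out false where it would need to be true.)
So Jorah must be a knight, making "Willa and I are not the same type" true. Taking Jorah=knight, Vik=knight, Willa=knave, each remaining statement checks out:
  Vik (knight): "Jorah is a knight if and only if Willa is a knave" — true. ✓
  Willa (knave): "Jorah and I are both knights or both knaves" — false. ✓
This is the unique consistent assignment.

Jorah is a knight, Vik is a knight, and Willa is a knave.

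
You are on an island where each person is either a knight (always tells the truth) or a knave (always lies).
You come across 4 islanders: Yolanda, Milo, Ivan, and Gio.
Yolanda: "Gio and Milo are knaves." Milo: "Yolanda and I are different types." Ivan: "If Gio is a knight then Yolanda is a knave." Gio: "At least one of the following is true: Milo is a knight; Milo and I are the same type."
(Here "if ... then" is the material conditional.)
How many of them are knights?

The unique consistent assignment is Yolanda=knave, Milo=knight, Ivan=knight, Gio=knight.
That has 3 knights.

3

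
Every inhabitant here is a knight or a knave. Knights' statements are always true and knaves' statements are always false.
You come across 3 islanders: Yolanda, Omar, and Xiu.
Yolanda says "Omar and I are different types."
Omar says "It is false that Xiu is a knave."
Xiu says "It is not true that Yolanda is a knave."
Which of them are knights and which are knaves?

Yolanda is a knave, Omar is a knave, and Xiu is a knave.

Yolanda is a knave, and the claim "Omar and I are different types" is indeed False.
As a knave, Omar's statement "it is false that Xiu is a knave" should be False; it is.
Xiu is a knave; "it is not true that Yolanda is a knave" is False, as required.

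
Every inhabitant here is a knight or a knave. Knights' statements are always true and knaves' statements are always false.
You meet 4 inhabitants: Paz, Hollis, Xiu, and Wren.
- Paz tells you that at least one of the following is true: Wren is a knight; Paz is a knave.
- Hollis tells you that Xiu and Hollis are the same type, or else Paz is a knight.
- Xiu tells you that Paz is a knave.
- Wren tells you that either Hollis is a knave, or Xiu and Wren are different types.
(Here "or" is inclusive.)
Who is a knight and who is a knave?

Paz is a knight, Hollis is a knight, Xiu is a knave, and Wren is a knight.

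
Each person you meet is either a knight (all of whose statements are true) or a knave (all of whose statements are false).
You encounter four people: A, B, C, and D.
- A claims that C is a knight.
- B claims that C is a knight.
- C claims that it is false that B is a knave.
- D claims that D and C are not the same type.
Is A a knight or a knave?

A is a knave.

Consistent assignments: {A=knave, B=knave, C=knave, D=knight}; {A=knave, B=knave, C=knave, D=knave}
In every consistent assignment, A is a knave.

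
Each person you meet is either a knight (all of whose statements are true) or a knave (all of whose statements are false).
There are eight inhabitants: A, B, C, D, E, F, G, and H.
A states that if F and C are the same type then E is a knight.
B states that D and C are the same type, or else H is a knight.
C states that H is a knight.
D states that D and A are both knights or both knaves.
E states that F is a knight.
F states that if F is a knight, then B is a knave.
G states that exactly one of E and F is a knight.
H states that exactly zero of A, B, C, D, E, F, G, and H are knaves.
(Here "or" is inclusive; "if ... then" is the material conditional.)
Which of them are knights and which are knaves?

A is a knight, B is a knave, C is a knave, D is a knight, E is a knight, F is a knight, G is a knave, and H is a knave.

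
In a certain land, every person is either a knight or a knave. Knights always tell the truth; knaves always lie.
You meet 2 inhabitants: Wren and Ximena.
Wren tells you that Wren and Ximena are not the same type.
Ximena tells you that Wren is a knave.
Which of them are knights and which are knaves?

Wren is a knight and Ximena is a knave.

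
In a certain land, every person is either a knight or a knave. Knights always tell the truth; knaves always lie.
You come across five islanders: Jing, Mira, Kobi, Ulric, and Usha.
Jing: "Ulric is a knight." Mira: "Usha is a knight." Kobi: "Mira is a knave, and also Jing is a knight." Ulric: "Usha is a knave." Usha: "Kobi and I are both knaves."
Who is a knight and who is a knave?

Jing is a knight, Mira is a knave, Kobi is a knight, Ulric is a knight, and Usha is a knave.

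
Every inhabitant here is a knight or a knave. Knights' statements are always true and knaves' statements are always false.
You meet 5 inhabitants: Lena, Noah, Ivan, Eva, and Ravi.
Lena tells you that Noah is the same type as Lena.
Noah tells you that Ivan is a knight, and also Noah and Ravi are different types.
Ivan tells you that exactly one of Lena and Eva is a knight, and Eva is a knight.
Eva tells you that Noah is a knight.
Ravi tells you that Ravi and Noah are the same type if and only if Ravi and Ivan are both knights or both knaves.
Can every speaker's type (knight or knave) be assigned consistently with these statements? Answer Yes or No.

No

Checking all 32 assignments, each has at least one speaker whose statement's truth value contradicts their type.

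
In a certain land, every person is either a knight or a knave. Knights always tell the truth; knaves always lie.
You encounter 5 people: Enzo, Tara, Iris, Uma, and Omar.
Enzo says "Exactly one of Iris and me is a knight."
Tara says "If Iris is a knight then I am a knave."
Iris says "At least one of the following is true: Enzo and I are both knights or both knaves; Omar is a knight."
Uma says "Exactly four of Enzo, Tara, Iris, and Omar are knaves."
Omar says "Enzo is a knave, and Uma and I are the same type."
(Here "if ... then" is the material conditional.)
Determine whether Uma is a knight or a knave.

Consistent assignments: {Enzo=knight, Tara=knight, Iris=knave, Uma=knave, Omar=knave}
In every consistent assignment, Uma is a knave.

Uma is a knave.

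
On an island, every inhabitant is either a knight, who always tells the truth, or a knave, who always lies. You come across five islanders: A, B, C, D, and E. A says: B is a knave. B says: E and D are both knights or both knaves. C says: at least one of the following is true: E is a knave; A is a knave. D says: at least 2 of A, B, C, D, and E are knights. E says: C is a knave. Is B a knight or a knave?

Consistent assignments: {A=knight, B=knave, C=knight, D=knight, E=knave}
In every consistent assignment, B is a knave.

B is a knave.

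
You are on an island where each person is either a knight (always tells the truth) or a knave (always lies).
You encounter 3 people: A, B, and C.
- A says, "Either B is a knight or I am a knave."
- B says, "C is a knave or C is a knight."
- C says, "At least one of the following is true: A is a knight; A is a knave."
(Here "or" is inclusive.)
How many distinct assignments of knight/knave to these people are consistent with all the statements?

Consistent assignments:
  A=knight, B=knight, C=knight

1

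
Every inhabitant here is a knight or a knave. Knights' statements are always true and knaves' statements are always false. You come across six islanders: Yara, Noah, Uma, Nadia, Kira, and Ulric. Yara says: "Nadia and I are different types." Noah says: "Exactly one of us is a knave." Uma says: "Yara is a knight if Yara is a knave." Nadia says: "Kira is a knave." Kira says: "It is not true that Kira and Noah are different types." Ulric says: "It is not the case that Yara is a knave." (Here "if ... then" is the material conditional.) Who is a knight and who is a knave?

Yara (knight): "Nadia and I are different types" — true. ✓
Since Noah is a knight, "exactly one of us is a knave" needs to be true, which holds.
Uma is a knight, and the claim "Yara is a knight if Yara is a knave" is indeed true.
Nadia is a knave, and the claim "Kira is a knave" is indeed False.
Since Kira is a knight, "it is not true that Kira and Noah are different types" needs to be true, which holds.
Ulric (knight): "it is not the case that Yara is a knave" — true. ✓

Yara is a knight, Noah is a knight, Uma is a knight, Nadia is a knave, Kira is a knight, and Ulric is a knight.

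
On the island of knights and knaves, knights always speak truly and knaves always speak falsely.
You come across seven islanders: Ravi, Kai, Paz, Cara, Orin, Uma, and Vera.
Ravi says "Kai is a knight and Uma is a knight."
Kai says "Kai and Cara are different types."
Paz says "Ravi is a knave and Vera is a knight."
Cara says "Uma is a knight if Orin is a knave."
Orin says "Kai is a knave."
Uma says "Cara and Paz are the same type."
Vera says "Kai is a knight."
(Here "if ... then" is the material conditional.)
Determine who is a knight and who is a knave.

Ravi is a knave, Kai is a knight, Paz is a knight, Cara is a knave, Orin is a knave, Uma is a knave, and Vera is a knight.

Since Ravi is a knave, "Kai is a knight and Uma is a knight" needs to be false, which holds.
Since Kai is a knight, "Kai and Cara are different types" needs to be true, which holds.
Paz is a knight, and the claim "Ravi is a knave and Vera is a knight" is indeed true.
Cara is a knave, so "Uma is a knight if Orin is a knave" must be false — and it is.
As a knave, Orin's statement "Kai is a knave" should be false; it is.
Since Uma is a knave, "Cara and Paz are the same type" needs to be false, which holds.
As a knight, Vera's statement "Kai is a knight" should be true; it is.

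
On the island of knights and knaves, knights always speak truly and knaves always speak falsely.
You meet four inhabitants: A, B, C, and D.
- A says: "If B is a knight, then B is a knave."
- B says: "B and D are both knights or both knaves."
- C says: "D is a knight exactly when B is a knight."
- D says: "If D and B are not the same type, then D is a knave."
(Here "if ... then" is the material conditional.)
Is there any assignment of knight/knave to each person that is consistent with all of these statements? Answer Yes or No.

Yes

One consistent assignment: A=knave, B=knight, C=knight, D=knight.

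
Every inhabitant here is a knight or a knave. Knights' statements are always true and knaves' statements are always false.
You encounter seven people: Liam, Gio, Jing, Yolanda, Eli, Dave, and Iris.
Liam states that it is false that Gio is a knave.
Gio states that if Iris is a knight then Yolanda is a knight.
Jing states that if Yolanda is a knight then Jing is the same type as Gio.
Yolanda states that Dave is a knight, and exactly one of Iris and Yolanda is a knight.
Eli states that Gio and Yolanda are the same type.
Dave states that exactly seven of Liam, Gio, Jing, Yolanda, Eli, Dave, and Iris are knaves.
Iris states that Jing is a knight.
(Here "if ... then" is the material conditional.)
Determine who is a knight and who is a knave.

Liam is a knave, so "it is false that Gio is a knave" must be false — and it is.
Gio is a knave, so "if Iris is a knight then Yolanda is a knight" must be false — and it is.
As a knight, Jing's statement "if Yolanda is a knight then Jing is the same type as Gio" should be true; it is.
Yolanda is a knave, and the claim "Dave is a knight, and exactly one of Iris and Yolanda is a knight" is indeed false.
As a knight, Eli's statement "Gio and Yolanda are the same type" should be true; it is.
Dave is a knave; "exactly seven of Liam, Gio, Jing, Yolanda, Eli, Dave, and Iris are knaves" is false, as required.
Iris is a knight, so "Jing is a knight" must be true — and it is.

Liam is a knave, Gio is a knave, Jing is a knight, Yolanda is a knave, Eli is a knight, Dave is a knave, and Iris is a knight.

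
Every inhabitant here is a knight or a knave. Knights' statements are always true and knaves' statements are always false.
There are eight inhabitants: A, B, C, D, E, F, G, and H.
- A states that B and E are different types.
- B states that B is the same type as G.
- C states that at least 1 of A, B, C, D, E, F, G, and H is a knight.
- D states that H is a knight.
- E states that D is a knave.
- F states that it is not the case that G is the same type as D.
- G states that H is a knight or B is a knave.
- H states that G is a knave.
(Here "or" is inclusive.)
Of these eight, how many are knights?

The unique consistent assignment is A=knight, B=knave, C=knight, D=knave, E=knight, F=knight, G=knight, H=knave.
That has 5 knights.

5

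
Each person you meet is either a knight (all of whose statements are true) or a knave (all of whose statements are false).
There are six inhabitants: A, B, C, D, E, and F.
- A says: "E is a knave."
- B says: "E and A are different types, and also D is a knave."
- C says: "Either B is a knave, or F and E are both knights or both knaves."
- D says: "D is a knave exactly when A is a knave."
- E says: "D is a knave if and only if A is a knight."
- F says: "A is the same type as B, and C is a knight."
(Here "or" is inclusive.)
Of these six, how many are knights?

3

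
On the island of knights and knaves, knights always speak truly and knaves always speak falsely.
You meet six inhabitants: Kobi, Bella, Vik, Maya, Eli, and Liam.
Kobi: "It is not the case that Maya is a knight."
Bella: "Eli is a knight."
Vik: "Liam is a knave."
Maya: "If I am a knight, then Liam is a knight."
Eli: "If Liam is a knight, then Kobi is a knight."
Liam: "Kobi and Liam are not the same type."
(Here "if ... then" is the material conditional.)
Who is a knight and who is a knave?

Kobi is a knave, Bella is a knave, Vik is a knave, Maya is a knight, Eli is a knave, and Liam is a knight.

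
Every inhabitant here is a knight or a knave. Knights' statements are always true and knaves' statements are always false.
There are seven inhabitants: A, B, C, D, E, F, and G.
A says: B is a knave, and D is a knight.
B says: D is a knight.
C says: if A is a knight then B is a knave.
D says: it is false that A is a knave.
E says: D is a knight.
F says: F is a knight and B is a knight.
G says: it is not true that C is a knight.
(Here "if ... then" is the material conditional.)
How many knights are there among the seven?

The unique consistent assignment is A=knave, B=knave, C=knight, D=knave, E=knave, F=knave, G=knave.
That has 1 knight.

1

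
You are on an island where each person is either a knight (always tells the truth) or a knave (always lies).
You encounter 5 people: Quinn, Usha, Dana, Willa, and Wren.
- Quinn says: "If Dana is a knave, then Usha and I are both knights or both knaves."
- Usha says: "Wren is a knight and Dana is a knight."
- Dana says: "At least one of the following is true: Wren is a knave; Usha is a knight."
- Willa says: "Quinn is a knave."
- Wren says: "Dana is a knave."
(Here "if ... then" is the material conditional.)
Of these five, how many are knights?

The unique consistent assignment is Quinn=knight, Usha=knave, Dana=knight, Willa=knave, Wren=knave.
That has 2 knights.

2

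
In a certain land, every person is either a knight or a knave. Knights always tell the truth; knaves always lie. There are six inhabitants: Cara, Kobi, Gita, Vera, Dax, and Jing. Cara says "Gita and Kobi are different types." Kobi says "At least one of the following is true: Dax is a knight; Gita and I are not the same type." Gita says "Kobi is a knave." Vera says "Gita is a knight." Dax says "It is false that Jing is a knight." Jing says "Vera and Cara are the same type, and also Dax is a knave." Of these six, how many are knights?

3

The unique consistent assignment is Cara=knight, Kobi=knight, Gita=knave, Vera=knave, Dax=knight, Jing=knave.
That has 3 knights.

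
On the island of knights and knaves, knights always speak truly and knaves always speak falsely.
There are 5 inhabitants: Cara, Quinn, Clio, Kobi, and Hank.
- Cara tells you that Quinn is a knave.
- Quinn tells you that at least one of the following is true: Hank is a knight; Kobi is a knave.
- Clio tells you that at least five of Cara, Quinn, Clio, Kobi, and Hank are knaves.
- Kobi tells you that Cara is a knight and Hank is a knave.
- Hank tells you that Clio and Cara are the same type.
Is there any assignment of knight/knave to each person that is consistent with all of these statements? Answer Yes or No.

Yes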